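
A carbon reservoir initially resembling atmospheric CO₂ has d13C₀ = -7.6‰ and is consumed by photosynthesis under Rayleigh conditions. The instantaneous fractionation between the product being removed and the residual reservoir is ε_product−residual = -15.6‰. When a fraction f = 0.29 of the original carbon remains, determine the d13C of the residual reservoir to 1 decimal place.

Rayleigh residual: δ_res = (δ₀ + 1000)·f^(α−1) − 1000
α = ε/1000 + 1 = 0.98440, so α − 1 = -0.01560
f^(α−1) = 0.29^(-0.01560) = 1.019499
δ_res = (-7.6 + 1000) × 1.019499 − 1000 = 1011.750 − 1000 = 11.75‰

11.8‰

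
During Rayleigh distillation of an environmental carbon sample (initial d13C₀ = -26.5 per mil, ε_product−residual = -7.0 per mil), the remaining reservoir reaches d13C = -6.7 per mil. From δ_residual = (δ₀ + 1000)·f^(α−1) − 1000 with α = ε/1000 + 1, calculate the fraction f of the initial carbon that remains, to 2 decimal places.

0.06

α − 1 = ε/1000 = -0.0070
(δ_res + 1000)/(δ₀ + 1000) = (-6.7 + 1000)/(-26.5 + 1000) = 993.3/973.5 = 1.020339
f = 1.020339^(1/-0.0070) = exp(ln(1.020339)/-0.0070) = exp(0.02013/-0.0070)
f = exp(-2.8764) = 0.0563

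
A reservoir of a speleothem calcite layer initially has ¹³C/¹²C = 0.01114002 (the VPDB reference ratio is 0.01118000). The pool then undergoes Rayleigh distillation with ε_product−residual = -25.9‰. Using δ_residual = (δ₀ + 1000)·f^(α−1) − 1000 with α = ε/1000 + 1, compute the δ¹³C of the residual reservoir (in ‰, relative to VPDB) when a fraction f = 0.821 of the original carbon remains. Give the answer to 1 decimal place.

δ₀ = (0.01114002/0.01118000 − 1)×1000 = (0.996424 − 1)×1000 = -3.576‰
α − 1 = ε/1000 = -0.0259
f^(α−1) = 0.821^(-0.0259) = 1.005121
δ_res = (-3.576 + 1000) × 1.005121 − 1000 = 1001.527 − 1000 = 1.53‰

1.5‰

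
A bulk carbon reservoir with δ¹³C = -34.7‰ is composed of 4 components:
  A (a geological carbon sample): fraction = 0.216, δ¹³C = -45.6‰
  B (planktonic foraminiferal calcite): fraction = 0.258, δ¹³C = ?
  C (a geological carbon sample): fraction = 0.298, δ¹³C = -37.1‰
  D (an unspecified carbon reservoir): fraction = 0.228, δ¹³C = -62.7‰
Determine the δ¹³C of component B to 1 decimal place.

1.9‰

Isotope mass balance: δ_bulk = Σ fᵢ·δᵢ.
-34.7 = 0.216×(-45.6) + 0.258×δ_B + 0.298×(-37.1) + 0.228×(-62.7)
0.258·δ_B = -34.7 − (-35.201) = 0.501
δ_B = 0.501 / 0.258 = 1.94‰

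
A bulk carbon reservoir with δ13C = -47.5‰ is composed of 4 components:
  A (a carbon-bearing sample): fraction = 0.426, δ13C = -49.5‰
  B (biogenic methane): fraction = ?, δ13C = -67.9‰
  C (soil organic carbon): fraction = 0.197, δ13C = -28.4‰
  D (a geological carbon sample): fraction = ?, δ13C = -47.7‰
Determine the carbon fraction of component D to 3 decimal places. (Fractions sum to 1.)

Let f_D and f_B be the unknown fractions; fractions sum to 1 so f_D + f_B = 0.377.
Mass balance: Σ fᵢ·δᵢ = δ_bulk ⇒ f_D·(-47.7) + f_B·(-67.9) = -47.5 − (-26.682) = -20.818
Substitute f_B = 0.377 − f_D:
f_D·(-47.7 − -67.9) = -20.818 − 0.377×(-67.9) = 4.780
f_D = 4.780 / 20.2 = 0.2366

0.237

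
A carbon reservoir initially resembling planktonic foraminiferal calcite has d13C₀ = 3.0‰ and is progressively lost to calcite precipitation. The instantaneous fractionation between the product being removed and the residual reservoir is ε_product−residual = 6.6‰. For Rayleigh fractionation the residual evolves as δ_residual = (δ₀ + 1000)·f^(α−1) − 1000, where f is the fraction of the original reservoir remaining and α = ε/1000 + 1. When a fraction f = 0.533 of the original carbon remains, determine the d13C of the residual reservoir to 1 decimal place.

Rayleigh residual: δ_res = (δ₀ + 1000)·f^(α−1) − 1000
α = ε/1000 + 1 = 1.00660, so α − 1 = 0.00660
f^(α−1) = 0.533^(0.00660) = 0.995856
δ_res = (3.0 + 1000) × 0.995856 − 1000 = 998.843 − 1000 = -1.16‰

-1.2‰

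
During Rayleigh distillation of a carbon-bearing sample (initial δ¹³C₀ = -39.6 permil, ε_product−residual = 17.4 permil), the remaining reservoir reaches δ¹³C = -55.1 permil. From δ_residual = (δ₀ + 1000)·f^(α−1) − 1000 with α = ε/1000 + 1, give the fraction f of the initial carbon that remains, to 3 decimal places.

0.393

α − 1 = ε/1000 = 0.0174
(δ_res + 1000)/(δ₀ + 1000) = (-55.1 + 1000)/(-39.6 + 1000) = 944.9/960.4 = 0.983861
f = 0.983861^(1/0.0174) = exp(ln(0.983861)/0.0174) = exp(-0.01627/0.0174)
f = exp(-0.9351) = 0.3925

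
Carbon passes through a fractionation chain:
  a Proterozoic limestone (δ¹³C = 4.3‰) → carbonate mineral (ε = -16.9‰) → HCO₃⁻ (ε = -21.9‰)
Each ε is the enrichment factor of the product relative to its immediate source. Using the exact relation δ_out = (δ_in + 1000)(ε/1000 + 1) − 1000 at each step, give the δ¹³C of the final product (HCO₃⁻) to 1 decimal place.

-34.3‰

step 1: δ = (4.30 + 1000)·(-16.9/1000 + 1) − 1000 = -12.67‰
step 2: δ = (-12.67 + 1000)·(-21.9/1000 + 1) − 1000 = -34.30‰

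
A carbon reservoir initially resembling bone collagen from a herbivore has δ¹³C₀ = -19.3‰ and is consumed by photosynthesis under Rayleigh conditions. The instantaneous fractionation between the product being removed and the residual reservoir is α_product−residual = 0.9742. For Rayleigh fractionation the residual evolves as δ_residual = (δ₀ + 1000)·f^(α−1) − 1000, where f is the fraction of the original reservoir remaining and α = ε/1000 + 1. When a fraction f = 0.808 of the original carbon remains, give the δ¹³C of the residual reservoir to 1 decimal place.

-13.9‰

Rayleigh residual: δ_res = (δ₀ + 1000)·f^(α−1) − 1000
α − 1 = -0.02580
f^(α−1) = 0.808^(-0.02580) = 1.005516
δ_res = (-19.3 + 1000) × 1.005516 − 1000 = 986.109 − 1000 = -13.89‰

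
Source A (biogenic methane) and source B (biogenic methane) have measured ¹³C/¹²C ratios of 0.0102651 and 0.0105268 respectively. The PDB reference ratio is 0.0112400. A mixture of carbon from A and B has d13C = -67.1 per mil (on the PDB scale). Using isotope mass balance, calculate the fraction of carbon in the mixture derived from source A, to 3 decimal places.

δ_A = (0.0102651/0.0112400 − 1)×1000 = (0.913265 − 1)×1000 = -86.735 per mil
δ_B = (0.0105268/0.0112400 − 1)×1000 = (0.936548 − 1)×1000 = -63.452 per mil
f_A = (δ_mix − δ_B)/(δ_A − δ_B) = (-67.1 − (-63.452))/(-86.735 − (-63.452))
f_A = -3.648 / -23.283 = 0.1567

0.157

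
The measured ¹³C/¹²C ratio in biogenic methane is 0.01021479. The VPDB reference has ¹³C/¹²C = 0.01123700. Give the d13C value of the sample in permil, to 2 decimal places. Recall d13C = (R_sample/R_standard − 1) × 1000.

d13C = (R_sample / R_standard − 1) × 1000
R_sample / R_standard = 0.01021479 / 0.01123700 = 0.909032
d13C = (0.909032 − 1) × 1000 = -90.968 permil

-90.97 permil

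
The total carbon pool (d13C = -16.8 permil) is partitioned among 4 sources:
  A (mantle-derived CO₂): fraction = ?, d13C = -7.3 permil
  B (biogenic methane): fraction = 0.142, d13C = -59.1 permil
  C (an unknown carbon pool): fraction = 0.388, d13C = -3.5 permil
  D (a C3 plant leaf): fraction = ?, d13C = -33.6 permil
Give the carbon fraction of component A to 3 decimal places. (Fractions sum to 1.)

Let f_A and f_D be the unknown fractions; fractions sum to 1 so f_A + f_D = 0.470.
Mass balance: Σ fᵢ·δᵢ = δ_bulk ⇒ f_A·(-7.3) + f_D·(-33.6) = -16.8 − (-9.750) = -7.050
Substitute f_D = 0.470 − f_A:
f_A·(-7.3 − -33.6) = -7.050 − 0.470×(-33.6) = 8.742
f_A = 8.742 / 26.3 = 0.3324

0.332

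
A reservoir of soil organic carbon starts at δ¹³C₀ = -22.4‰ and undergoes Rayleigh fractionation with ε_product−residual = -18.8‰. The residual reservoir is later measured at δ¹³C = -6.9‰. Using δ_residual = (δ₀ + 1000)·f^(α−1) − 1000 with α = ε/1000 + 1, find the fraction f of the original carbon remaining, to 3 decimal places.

0.433

α − 1 = ε/1000 = -0.0188
(δ_res + 1000)/(δ₀ + 1000) = (-6.9 + 1000)/(-22.4 + 1000) = 993.1/977.6 = 1.015855
f = 1.015855^(1/-0.0188) = exp(ln(1.015855)/-0.0188) = exp(0.01573/-0.0188)
f = exp(-0.8367) = 0.4331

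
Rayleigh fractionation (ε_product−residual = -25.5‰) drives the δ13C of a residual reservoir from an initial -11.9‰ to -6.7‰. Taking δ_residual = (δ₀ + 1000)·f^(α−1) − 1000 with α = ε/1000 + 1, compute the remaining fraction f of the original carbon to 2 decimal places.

α − 1 = ε/1000 = -0.0255
(δ_res + 1000)/(δ₀ + 1000) = (-6.7 + 1000)/(-11.9 + 1000) = 993.3/988.1 = 1.005263
f = 1.005263^(1/-0.0255) = exp(ln(1.005263)/-0.0255) = exp(0.00525/-0.0255)
f = exp(-0.2058) = 0.8140

0.81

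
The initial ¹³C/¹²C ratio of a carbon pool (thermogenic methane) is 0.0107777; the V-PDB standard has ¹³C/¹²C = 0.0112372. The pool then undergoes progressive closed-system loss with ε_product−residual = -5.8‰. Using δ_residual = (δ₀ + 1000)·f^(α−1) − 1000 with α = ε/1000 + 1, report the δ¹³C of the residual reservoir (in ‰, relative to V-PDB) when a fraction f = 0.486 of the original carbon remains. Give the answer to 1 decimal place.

δ₀ = (0.0107777/0.0112372 − 1)×1000 = (0.959109 − 1)×1000 = -40.891‰
α − 1 = ε/1000 = -0.0058
f^(α−1) = 0.486^(-0.0058) = 1.004194
δ_res = (-40.891 + 1000) × 1.004194 − 1000 = 963.131 − 1000 = -36.87‰

-36.9‰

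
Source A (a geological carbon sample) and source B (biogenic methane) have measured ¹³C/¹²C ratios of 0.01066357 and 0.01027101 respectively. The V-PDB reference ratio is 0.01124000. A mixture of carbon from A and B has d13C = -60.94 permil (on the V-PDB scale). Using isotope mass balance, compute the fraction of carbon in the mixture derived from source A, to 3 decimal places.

δ_A = (0.01066357/0.01124000 − 1)×1000 = (0.948716 − 1)×1000 = -51.284 permil
δ_B = (0.01027101/0.01124000 − 1)×1000 = (0.913791 − 1)×1000 = -86.209 permil
f_A = (δ_mix − δ_B)/(δ_A − δ_B) = (-60.94 − (-86.209))/(-51.284 − (-86.209))
f_A = 25.269 / 34.925 = 0.7235

0.724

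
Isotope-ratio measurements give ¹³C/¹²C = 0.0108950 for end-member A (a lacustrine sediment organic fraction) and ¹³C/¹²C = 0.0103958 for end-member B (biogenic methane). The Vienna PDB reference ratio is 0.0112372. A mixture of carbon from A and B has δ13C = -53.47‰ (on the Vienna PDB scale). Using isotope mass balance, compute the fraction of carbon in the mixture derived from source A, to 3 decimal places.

δ_A = (0.0108950/0.0112372 − 1)×1000 = (0.969548 − 1)×1000 = -30.452‰
δ_B = (0.0103958/0.0112372 − 1)×1000 = (0.925124 − 1)×1000 = -74.876‰
f_A = (δ_mix − δ_B)/(δ_A − δ_B) = (-53.47 − (-74.876))/(-30.452 − (-74.876))
f_A = 21.406 / 44.424 = 0.4819

0.482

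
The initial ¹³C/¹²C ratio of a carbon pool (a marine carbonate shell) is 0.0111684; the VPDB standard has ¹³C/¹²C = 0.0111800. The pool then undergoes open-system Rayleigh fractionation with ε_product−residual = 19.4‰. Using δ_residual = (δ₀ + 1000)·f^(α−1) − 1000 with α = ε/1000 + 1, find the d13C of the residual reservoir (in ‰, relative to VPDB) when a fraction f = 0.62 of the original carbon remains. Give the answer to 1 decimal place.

δ₀ = (0.0111684/0.0111800 − 1)×1000 = (0.998962 − 1)×1000 = -1.038‰
α − 1 = ε/1000 = 0.0194
f^(α−1) = 0.62^(0.0194) = 0.990769
δ_res = (-1.038 + 1000) × 0.990769 − 1000 = 989.741 − 1000 = -10.26‰

-10.3‰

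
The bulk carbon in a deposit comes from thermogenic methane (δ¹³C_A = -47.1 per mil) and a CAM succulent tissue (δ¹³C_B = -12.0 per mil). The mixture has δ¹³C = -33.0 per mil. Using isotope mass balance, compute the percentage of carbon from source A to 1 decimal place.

59.8%

δ_mix = f_A·δ_A + (1 − f_A)·δ_B  ⇒  f_A = (δ_mix − δ_B)/(δ_A − δ_B)
f_A = (-33.0 − (-12.0)) / (-47.1 − (-12.0))
f_A = -21.0 / -35.1 = 0.5983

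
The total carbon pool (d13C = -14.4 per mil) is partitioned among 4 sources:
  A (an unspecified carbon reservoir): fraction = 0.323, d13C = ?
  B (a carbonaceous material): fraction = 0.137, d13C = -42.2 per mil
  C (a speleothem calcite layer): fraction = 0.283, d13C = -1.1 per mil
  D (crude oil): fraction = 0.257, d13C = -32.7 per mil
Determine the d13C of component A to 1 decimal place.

0.3 per mil

Isotope mass balance: δ_bulk = Σ fᵢ·δᵢ.
-14.4 = 0.323×δ_A + 0.137×(-42.2) + 0.283×(-1.1) + 0.257×(-32.7)
0.323·δ_A = -14.4 − (-14.497) = 0.097
δ_A = 0.097 / 0.323 = 0.30 per mil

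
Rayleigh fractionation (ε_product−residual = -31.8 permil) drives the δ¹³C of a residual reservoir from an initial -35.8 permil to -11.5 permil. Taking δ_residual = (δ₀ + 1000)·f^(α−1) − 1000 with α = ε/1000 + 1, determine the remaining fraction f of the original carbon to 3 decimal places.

0.457

α − 1 = ε/1000 = -0.0318
(δ_res + 1000)/(δ₀ + 1000) = (-11.5 + 1000)/(-35.8 + 1000) = 988.5/964.2 = 1.025202
f = 1.025202^(1/-0.0318) = exp(ln(1.025202)/-0.0318) = exp(0.02489/-0.0318)
f = exp(-0.7827) = 0.4572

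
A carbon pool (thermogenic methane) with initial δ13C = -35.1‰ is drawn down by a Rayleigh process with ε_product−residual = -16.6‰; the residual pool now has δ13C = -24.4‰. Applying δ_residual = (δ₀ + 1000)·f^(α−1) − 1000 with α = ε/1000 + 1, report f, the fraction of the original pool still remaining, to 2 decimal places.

0.51

α − 1 = ε/1000 = -0.0166
(δ_res + 1000)/(δ₀ + 1000) = (-24.4 + 1000)/(-35.1 + 1000) = 975.6/964.9 = 1.011089
f = 1.011089^(1/-0.0166) = exp(ln(1.011089)/-0.0166) = exp(0.01103/-0.0166)
f = exp(-0.6643) = 0.5146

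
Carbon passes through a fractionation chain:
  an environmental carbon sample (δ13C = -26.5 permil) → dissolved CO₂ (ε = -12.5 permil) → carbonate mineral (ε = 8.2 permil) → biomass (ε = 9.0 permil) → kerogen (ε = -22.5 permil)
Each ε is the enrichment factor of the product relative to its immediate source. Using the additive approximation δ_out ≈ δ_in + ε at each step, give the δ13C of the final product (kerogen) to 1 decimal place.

step 1: δ ≈ -26.5 + (-12.5) = -39.0 permil
step 2: δ ≈ -39.0 + (8.2) = -30.8 permil
step 3: δ ≈ -30.8 + (9.0) = -21.8 permil
step 4: δ ≈ -21.8 + (-22.5) = -44.3 permil

-44.3 permil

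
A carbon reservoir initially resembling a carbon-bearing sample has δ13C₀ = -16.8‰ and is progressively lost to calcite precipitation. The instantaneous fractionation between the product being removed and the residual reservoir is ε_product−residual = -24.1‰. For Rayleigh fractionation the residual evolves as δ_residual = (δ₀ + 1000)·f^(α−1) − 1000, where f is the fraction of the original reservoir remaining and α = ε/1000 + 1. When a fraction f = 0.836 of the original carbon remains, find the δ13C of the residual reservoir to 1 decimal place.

-12.5‰

Rayleigh residual: δ_res = (δ₀ + 1000)·f^(α−1) − 1000
α = ε/1000 + 1 = 0.97590, so α − 1 = -0.02410
f^(α−1) = 0.836^(-0.02410) = 1.004326
δ_res = (-16.8 + 1000) × 1.004326 − 1000 = 987.454 − 1000 = -12.55‰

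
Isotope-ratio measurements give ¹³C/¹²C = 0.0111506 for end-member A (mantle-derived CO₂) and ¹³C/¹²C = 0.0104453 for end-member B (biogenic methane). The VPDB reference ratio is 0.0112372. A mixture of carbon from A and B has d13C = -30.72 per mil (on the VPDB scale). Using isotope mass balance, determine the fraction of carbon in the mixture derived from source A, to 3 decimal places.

0.633

δ_A = (0.0111506/0.0112372 − 1)×1000 = (0.992293 − 1)×1000 = -7.707 per mil
δ_B = (0.0104453/0.0112372 − 1)×1000 = (0.929529 − 1)×1000 = -70.471 per mil
f_A = (δ_mix − δ_B)/(δ_A − δ_B) = (-30.72 − (-70.471))/(-7.707 − (-70.471))
f_A = 39.751 / 62.765 = 0.6333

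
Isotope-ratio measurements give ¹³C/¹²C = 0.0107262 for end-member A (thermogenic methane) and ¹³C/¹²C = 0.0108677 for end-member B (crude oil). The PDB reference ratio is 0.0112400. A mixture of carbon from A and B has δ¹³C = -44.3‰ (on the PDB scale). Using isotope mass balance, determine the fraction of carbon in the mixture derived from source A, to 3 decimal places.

0.888

δ_A = (0.0107262/0.0112400 − 1)×1000 = (0.954288 − 1)×1000 = -45.712‰
δ_B = (0.0108677/0.0112400 − 1)×1000 = (0.966877 − 1)×1000 = -33.123‰
f_A = (δ_mix − δ_B)/(δ_A − δ_B) = (-44.3 − (-33.123))/(-45.712 − (-33.123))
f_A = -11.177 / -12.589 = 0.8879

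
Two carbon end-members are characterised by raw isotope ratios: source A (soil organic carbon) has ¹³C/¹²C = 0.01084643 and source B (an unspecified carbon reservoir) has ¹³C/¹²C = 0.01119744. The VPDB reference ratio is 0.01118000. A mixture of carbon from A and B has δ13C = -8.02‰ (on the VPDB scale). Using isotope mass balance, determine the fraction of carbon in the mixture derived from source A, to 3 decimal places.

δ_A = (0.01084643/0.01118000 − 1)×1000 = (0.970164 − 1)×1000 = -29.836‰
δ_B = (0.01119744/0.01118000 − 1)×1000 = (1.001560 − 1)×1000 = 1.560‰
f_A = (δ_mix − δ_B)/(δ_A − δ_B) = (-8.02 − (1.560))/(-29.836 − (1.560))
f_A = -9.580 / -31.396 = 0.3051

0.305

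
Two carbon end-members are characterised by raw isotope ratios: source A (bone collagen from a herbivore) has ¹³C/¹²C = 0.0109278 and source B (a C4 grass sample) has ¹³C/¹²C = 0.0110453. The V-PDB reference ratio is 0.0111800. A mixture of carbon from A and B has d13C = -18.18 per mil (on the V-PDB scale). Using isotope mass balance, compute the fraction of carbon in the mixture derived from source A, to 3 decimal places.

0.583

δ_A = (0.0109278/0.0111800 − 1)×1000 = (0.977442 − 1)×1000 = -22.558 per mil
δ_B = (0.0110453/0.0111800 − 1)×1000 = (0.987952 − 1)×1000 = -12.048 per mil
f_A = (δ_mix − δ_B)/(δ_A − δ_B) = (-18.18 − (-12.048))/(-22.558 − (-12.048))
f_A = -6.132 / -10.510 = 0.5834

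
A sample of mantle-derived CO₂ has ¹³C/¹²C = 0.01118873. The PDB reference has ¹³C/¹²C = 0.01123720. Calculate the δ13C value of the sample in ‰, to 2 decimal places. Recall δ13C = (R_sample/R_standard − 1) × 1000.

δ13C = (R_sample / R_standard − 1) × 1000
R_sample / R_standard = 0.01118873 / 0.01123720 = 0.995687
δ13C = (0.995687 − 1) × 1000 = -4.313‰

-4.31‰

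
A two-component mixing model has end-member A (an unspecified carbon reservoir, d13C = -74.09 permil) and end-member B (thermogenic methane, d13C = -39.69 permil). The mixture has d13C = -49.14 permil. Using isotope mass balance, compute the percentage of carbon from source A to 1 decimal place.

27.5%

δ_mix = f_A·δ_A + (1 − f_A)·δ_B  ⇒  f_A = (δ_mix − δ_B)/(δ_A − δ_B)
f_A = (-49.14 − (-39.69)) / (-74.09 − (-39.69))
f_A = -9.45 / -34.40 = 0.2747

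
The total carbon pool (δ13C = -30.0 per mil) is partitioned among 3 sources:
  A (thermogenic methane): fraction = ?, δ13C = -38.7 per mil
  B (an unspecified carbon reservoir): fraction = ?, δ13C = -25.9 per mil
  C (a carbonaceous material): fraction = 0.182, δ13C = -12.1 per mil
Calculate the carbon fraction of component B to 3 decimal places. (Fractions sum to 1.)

0.301

Let f_B and f_A be the unknown fractions; fractions sum to 1 so f_B + f_A = 0.818.
Mass balance: Σ fᵢ·δᵢ = δ_bulk ⇒ f_B·(-25.9) + f_A·(-38.7) = -30.0 − (-2.202) = -27.798
Substitute f_A = 0.818 − f_B:
f_B·(-25.9 − -38.7) = -27.798 − 0.818×(-38.7) = 3.859
f_B = 3.859 / 12.8 = 0.3015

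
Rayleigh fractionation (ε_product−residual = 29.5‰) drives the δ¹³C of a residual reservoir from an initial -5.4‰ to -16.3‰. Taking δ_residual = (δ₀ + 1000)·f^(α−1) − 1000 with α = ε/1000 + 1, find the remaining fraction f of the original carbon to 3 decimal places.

0.688

α − 1 = ε/1000 = 0.0295
(δ_res + 1000)/(δ₀ + 1000) = (-16.3 + 1000)/(-5.4 + 1000) = 983.7/994.6 = 0.989041
f = 0.989041^(1/0.0295) = exp(ln(0.989041)/0.0295) = exp(-0.01102/0.0295)
f = exp(-0.3735) = 0.6883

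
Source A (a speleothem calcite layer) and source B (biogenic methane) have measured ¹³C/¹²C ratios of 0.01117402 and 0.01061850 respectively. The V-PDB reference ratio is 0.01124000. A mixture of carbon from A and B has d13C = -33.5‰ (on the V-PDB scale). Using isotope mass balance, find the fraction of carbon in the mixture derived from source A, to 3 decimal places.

δ_A = (0.01117402/0.01124000 − 1)×1000 = (0.994130 − 1)×1000 = -5.870‰
δ_B = (0.01061850/0.01124000 − 1)×1000 = (0.944706 − 1)×1000 = -55.294‰
f_A = (δ_mix − δ_B)/(δ_A − δ_B) = (-33.5 − (-55.294))/(-5.870 − (-55.294))
f_A = 21.794 / 49.423 = 0.4410

0.441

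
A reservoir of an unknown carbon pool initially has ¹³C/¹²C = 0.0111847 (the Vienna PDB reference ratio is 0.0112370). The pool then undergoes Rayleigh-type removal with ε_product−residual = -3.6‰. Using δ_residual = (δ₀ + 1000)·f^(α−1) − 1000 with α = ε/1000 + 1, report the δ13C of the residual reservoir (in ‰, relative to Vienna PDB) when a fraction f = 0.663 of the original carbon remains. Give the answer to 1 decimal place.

δ₀ = (0.0111847/0.0112370 − 1)×1000 = (0.995346 − 1)×1000 = -4.654‰
α − 1 = ε/1000 = -0.0036
f^(α−1) = 0.663^(-0.0036) = 1.001481
δ_res = (-4.654 + 1000) × 1.001481 − 1000 = 996.819 − 1000 = -3.18‰

-3.2‰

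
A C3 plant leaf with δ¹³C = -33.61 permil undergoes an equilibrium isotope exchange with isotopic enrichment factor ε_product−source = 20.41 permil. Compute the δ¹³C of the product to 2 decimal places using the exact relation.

Exactly, δ_product = (δ_source + 1000)·(ε/1000 + 1) − 1000.
δ_product = (-33.61 + 1000) × (20.41/1000 + 1) − 1000
δ_product = -13.886 permil

-13.89 permil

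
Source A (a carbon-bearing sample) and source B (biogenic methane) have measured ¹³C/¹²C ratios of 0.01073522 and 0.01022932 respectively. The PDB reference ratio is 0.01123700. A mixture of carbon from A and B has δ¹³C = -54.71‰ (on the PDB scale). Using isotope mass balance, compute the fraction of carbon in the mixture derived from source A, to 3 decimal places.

0.777

δ_A = (0.01073522/0.01123700 − 1)×1000 = (0.955346 − 1)×1000 = -44.654‰
δ_B = (0.01022932/0.01123700 − 1)×1000 = (0.910325 − 1)×1000 = -89.675‰
f_A = (δ_mix − δ_B)/(δ_A − δ_B) = (-54.71 − (-89.675))/(-44.654 − (-89.675))
f_A = 34.965 / 45.021 = 0.7766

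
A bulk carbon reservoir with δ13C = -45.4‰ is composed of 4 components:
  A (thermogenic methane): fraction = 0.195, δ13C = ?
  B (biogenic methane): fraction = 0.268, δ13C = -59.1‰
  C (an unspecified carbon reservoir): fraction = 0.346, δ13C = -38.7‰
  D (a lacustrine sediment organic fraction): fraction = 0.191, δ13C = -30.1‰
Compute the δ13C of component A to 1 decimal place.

Isotope mass balance: δ_bulk = Σ fᵢ·δᵢ.
-45.4 = 0.195×δ_A + 0.268×(-59.1) + 0.346×(-38.7) + 0.191×(-30.1)
0.195·δ_A = -45.4 − (-34.978) = -10.422
δ_A = -10.422 / 0.195 = -53.45‰

-53.4‰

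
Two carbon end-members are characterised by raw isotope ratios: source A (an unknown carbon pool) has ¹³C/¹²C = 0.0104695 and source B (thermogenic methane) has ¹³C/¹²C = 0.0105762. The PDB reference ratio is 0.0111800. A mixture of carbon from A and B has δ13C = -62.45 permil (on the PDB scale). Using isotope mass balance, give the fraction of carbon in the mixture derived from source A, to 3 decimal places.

δ_A = (0.0104695/0.0111800 − 1)×1000 = (0.936449 − 1)×1000 = -63.551 permil
δ_B = (0.0105762/0.0111800 − 1)×1000 = (0.945993 − 1)×1000 = -54.007 permil
f_A = (δ_mix − δ_B)/(δ_A − δ_B) = (-62.45 − (-54.007))/(-63.551 − (-54.007))
f_A = -8.443 / -9.544 = 0.8846

0.885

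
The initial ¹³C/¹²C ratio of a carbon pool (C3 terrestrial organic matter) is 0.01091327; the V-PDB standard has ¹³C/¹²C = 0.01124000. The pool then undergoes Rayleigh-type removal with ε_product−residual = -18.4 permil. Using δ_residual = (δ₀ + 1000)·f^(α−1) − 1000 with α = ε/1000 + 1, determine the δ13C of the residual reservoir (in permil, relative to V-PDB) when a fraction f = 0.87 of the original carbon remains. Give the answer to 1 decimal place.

δ₀ = (0.01091327/0.01124000 − 1)×1000 = (0.970931 − 1)×1000 = -29.069 permil
α − 1 = ε/1000 = -0.0184
f^(α−1) = 0.87^(-0.0184) = 1.002566
δ_res = (-29.069 + 1000) × 1.002566 − 1000 = 973.423 − 1000 = -26.58 permil

-26.6 permil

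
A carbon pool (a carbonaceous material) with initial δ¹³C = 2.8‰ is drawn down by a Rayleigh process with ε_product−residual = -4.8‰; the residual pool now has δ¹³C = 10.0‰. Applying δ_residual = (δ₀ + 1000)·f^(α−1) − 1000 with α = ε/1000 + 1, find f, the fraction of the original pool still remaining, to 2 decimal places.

0.23

α − 1 = ε/1000 = -0.0048
(δ_res + 1000)/(δ₀ + 1000) = (10.0 + 1000)/(2.8 + 1000) = 1010.0/1002.8 = 1.007180
f = 1.007180^(1/-0.0048) = exp(ln(1.007180)/-0.0048) = exp(0.00715/-0.0048)
f = exp(-1.4905) = 0.2253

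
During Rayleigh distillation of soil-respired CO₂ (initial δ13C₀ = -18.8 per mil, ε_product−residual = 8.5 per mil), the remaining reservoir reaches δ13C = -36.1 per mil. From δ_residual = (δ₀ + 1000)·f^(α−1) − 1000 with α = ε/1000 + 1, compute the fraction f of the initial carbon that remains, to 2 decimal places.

0.12

α − 1 = ε/1000 = 0.0085
(δ_res + 1000)/(δ₀ + 1000) = (-36.1 + 1000)/(-18.8 + 1000) = 963.9/981.2 = 0.982369
f = 0.982369^(1/0.0085) = exp(ln(0.982369)/0.0085) = exp(-0.01779/0.0085)
f = exp(-2.0928) = 0.1233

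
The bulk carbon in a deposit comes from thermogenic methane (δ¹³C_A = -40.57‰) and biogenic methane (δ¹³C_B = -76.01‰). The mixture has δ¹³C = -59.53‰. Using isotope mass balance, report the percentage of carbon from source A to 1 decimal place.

46.5%

δ_mix = f_A·δ_A + (1 − f_A)·δ_B  ⇒  f_A = (δ_mix − δ_B)/(δ_A − δ_B)
f_A = (-59.53 − (-76.01)) / (-40.57 − (-76.01))
f_A = 16.48 / 35.44 = 0.4650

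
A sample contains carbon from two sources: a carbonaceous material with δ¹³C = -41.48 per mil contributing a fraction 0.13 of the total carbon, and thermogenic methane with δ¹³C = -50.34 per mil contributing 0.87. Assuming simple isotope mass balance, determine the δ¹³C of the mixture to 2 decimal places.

-49.19 per mil

δ_mix = f_A·δ_A + f_B·δ_B
δ_mix = 0.13 × (-41.48) + 0.87 × (-50.34)
δ_mix = -5.392 + -43.796 = -49.188 per mil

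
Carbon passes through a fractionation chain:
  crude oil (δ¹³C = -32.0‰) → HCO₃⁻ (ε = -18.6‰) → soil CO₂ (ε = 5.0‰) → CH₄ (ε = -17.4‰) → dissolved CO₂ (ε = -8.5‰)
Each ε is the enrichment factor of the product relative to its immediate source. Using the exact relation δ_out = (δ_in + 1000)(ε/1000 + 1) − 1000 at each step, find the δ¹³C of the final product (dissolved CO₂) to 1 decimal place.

-69.8‰

step 1: δ = (-32.00 + 1000)·(-18.6/1000 + 1) − 1000 = -50.00‰
step 2: δ = (-50.00 + 1000)·(5.0/1000 + 1) − 1000 = -45.25‰
step 3: δ = (-45.25 + 1000)·(-17.4/1000 + 1) − 1000 = -61.87‰
step 4: δ = (-61.87 + 1000)·(-8.5/1000 + 1) − 1000 = -69.84‰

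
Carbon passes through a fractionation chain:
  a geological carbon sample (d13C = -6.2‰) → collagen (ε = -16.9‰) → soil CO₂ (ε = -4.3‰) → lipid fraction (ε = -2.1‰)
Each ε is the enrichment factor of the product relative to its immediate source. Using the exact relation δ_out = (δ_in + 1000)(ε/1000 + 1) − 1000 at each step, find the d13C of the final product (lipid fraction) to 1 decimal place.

-29.2‰

step 1: δ = (-6.20 + 1000)·(-16.9/1000 + 1) − 1000 = -23.00‰
step 2: δ = (-23.00 + 1000)·(-4.3/1000 + 1) − 1000 = -27.20‰
step 3: δ = (-27.20 + 1000)·(-2.1/1000 + 1) − 1000 = -29.24‰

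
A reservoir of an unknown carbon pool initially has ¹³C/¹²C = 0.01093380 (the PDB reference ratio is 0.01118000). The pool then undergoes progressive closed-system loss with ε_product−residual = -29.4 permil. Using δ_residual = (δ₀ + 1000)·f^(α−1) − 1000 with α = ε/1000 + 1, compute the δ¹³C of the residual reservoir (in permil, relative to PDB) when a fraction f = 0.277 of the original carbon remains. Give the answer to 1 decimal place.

δ₀ = (0.01093380/0.01118000 − 1)×1000 = (0.977979 − 1)×1000 = -22.021 permil
α − 1 = ε/1000 = -0.0294
f^(α−1) = 0.277^(-0.0294) = 1.038463
δ_res = (-22.021 + 1000) × 1.038463 − 1000 = 1015.595 − 1000 = 15.59 permil

15.6 permil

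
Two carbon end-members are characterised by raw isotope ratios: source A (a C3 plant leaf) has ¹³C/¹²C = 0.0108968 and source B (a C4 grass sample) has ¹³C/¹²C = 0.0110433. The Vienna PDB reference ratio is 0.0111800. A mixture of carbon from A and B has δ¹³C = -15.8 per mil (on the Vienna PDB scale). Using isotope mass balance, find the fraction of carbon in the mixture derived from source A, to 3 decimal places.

δ_A = (0.0108968/0.0111800 − 1)×1000 = (0.974669 − 1)×1000 = -25.331 per mil
δ_B = (0.0110433/0.0111800 − 1)×1000 = (0.987773 − 1)×1000 = -12.227 per mil
f_A = (δ_mix − δ_B)/(δ_A − δ_B) = (-15.8 − (-12.227))/(-25.331 − (-12.227))
f_A = -3.573 / -13.104 = 0.2727

0.273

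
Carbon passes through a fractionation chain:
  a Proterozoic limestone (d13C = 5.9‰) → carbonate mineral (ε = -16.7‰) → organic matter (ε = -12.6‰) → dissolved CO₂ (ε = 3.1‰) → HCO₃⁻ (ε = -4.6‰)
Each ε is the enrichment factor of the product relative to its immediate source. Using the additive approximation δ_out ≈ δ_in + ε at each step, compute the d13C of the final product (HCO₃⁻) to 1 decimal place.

step 1: δ ≈ 5.9 + (-16.7) = -10.8‰
step 2: δ ≈ -10.8 + (-12.6) = -23.4‰
step 3: δ ≈ -23.4 + (3.1) = -20.3‰
step 4: δ ≈ -20.3 + (-4.6) = -24.9‰

-24.9‰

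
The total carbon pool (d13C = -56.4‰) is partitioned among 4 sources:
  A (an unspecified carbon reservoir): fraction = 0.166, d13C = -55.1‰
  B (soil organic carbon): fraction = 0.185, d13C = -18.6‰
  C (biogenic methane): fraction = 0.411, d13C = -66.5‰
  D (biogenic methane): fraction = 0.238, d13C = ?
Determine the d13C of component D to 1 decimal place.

Isotope mass balance: δ_bulk = Σ fᵢ·δᵢ.
-56.4 = 0.166×(-55.1) + 0.185×(-18.6) + 0.411×(-66.5) + 0.238×δ_D
0.238·δ_D = -56.4 − (-39.919) = -16.481
δ_D = -16.481 / 0.238 = -69.25‰

-69.2‰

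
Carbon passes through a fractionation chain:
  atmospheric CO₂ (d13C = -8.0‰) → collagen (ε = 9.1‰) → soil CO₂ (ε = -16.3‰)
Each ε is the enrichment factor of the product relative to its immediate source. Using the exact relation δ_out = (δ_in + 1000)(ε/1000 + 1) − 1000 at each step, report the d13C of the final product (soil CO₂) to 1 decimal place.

step 1: δ = (-8.00 + 1000)·(9.1/1000 + 1) − 1000 = 1.03‰
step 2: δ = (1.03 + 1000)·(-16.3/1000 + 1) − 1000 = -15.29‰

-15.3‰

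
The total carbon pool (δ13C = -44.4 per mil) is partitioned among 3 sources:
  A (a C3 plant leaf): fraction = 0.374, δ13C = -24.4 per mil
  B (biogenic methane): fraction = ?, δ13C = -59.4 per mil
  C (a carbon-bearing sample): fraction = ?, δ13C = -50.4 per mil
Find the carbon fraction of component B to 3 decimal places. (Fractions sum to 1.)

Let f_B and f_C be the unknown fractions; fractions sum to 1 so f_B + f_C = 0.626.
Mass balance: Σ fᵢ·δᵢ = δ_bulk ⇒ f_B·(-59.4) + f_C·(-50.4) = -44.4 − (-9.126) = -35.274
Substitute f_C = 0.626 − f_B:
f_B·(-59.4 − -50.4) = -35.274 − 0.626×(-50.4) = -3.724
f_B = -3.724 / -9.0 = 0.4138

0.414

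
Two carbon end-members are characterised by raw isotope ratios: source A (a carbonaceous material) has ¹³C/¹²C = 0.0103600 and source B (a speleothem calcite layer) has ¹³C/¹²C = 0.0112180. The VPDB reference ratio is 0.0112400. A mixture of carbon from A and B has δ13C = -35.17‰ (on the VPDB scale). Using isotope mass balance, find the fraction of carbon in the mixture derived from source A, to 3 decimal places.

0.435

δ_A = (0.0103600/0.0112400 − 1)×1000 = (0.921708 − 1)×1000 = -78.292‰
δ_B = (0.0112180/0.0112400 − 1)×1000 = (0.998043 − 1)×1000 = -1.957‰
f_A = (δ_mix − δ_B)/(δ_A − δ_B) = (-35.17 − (-1.957))/(-78.292 − (-1.957))
f_A = -33.213 / -76.335 = 0.4351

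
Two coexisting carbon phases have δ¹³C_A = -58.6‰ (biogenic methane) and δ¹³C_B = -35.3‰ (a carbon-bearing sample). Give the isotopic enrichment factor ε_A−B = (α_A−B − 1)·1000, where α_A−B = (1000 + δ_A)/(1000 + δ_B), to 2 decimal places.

-24.15‰

α_A−B = (1000 + -58.6) / (1000 + -35.3) = 941.4 / 964.7 = 0.975847
ε_A−B = (0.975847 − 1) × 1000 = -24.153‰
(The approximation ε ≈ δ_A − δ_B would give -23.3‰.)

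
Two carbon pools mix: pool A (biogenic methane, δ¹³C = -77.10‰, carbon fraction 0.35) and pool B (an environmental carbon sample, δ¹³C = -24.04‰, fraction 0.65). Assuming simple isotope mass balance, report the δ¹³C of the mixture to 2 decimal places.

δ_mix = f_A·δ_A + f_B·δ_B
δ_mix = 0.35 × (-77.10) + 0.65 × (-24.04)
δ_mix = -26.985 + -15.626 = -42.611‰

-42.61‰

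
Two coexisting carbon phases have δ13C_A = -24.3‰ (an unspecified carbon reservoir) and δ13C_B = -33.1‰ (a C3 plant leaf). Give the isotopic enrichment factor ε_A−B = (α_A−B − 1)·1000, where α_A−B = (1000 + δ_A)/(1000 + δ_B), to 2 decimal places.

α_A−B = (1000 + -24.3) / (1000 + -33.1) = 975.7 / 966.9 = 1.009101
ε_A−B = (1.009101 − 1) × 1000 = 9.101‰
(The approximation ε ≈ δ_A − δ_B would give 8.8‰.)

9.10‰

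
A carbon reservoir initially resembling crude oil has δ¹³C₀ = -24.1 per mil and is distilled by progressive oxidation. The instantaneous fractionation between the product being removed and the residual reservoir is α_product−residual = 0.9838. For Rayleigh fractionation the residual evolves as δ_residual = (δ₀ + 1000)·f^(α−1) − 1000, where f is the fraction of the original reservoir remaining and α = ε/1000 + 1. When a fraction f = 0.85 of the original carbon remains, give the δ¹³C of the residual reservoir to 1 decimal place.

Rayleigh residual: δ_res = (δ₀ + 1000)·f^(α−1) − 1000
α − 1 = -0.01620
f^(α−1) = 0.85^(-0.01620) = 1.002636
δ_res = (-24.1 + 1000) × 1.002636 − 1000 = 978.473 − 1000 = -21.53 per mil

-21.5 per mil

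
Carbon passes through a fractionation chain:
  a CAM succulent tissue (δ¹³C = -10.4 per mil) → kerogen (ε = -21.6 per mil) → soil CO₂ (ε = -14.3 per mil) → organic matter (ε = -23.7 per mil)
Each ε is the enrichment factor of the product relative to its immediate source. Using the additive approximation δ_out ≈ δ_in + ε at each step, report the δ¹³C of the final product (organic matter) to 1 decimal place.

step 1: δ ≈ -10.4 + (-21.6) = -32.0 per mil
step 2: δ ≈ -32.0 + (-14.3) = -46.3 per mil
step 3: δ ≈ -46.3 + (-23.7) = -70.0 per mil

-70.0 per mil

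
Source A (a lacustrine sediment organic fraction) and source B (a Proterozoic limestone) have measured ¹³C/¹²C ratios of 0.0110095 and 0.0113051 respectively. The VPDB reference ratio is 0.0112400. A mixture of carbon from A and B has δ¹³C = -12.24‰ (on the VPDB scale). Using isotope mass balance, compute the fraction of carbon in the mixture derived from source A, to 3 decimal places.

0.686

δ_A = (0.0110095/0.0112400 − 1)×1000 = (0.979493 − 1)×1000 = -20.507‰
δ_B = (0.0113051/0.0112400 − 1)×1000 = (1.005792 − 1)×1000 = 5.792‰
f_A = (δ_mix − δ_B)/(δ_A − δ_B) = (-12.24 − (5.792))/(-20.507 − (5.792))
f_A = -18.032 / -26.299 = 0.6856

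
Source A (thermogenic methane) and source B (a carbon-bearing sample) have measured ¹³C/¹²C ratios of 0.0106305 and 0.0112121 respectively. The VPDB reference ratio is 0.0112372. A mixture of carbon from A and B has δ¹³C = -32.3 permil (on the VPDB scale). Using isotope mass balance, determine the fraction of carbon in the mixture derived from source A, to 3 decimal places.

0.581

δ_A = (0.0106305/0.0112372 − 1)×1000 = (0.946010 − 1)×1000 = -53.990 permil
δ_B = (0.0112121/0.0112372 − 1)×1000 = (0.997766 − 1)×1000 = -2.234 permil
f_A = (δ_mix − δ_B)/(δ_A − δ_B) = (-32.3 − (-2.234))/(-53.990 − (-2.234))
f_A = -30.066 / -51.757 = 0.5809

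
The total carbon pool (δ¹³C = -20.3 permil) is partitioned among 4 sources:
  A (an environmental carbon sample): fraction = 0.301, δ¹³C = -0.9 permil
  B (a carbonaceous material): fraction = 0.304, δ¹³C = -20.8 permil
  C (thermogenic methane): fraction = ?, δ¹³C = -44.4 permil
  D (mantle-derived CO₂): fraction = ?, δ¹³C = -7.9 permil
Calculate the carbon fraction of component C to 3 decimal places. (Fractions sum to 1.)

0.290

Let f_C and f_D be the unknown fractions; fractions sum to 1 so f_C + f_D = 0.395.
Mass balance: Σ fᵢ·δᵢ = δ_bulk ⇒ f_C·(-44.4) + f_D·(-7.9) = -20.3 − (-6.594) = -13.706
Substitute f_D = 0.395 − f_C:
f_C·(-44.4 − -7.9) = -13.706 − 0.395×(-7.9) = -10.585
f_C = -10.585 / -36.5 = 0.2900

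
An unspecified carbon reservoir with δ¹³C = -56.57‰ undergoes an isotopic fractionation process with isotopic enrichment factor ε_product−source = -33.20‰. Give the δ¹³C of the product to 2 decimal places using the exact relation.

-87.89‰

Exactly, δ_product = (δ_source + 1000)·(ε/1000 + 1) − 1000.
δ_product = (-56.57 + 1000) × (-33.20/1000 + 1) − 1000
δ_product = -87.892‰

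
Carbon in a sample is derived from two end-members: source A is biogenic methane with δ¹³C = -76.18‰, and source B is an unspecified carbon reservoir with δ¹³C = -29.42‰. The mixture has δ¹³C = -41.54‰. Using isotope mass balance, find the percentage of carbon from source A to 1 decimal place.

δ_mix = f_A·δ_A + (1 − f_A)·δ_B  ⇒  f_A = (δ_mix − δ_B)/(δ_A − δ_B)
f_A = (-41.54 − (-29.42)) / (-76.18 − (-29.42))
f_A = -12.12 / -46.76 = 0.2592

25.9%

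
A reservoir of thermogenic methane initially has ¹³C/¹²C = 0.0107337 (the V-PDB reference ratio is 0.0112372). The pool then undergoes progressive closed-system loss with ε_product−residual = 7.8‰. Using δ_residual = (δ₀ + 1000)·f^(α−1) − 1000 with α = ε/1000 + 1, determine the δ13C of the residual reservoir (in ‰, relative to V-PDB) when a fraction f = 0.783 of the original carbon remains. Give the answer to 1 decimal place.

δ₀ = (0.0107337/0.0112372 − 1)×1000 = (0.955193 − 1)×1000 = -44.807‰
α − 1 = ε/1000 = 0.0078
f^(α−1) = 0.783^(0.0078) = 0.998094
δ_res = (-44.807 + 1000) × 0.998094 − 1000 = 953.373 − 1000 = -46.63‰

-46.6‰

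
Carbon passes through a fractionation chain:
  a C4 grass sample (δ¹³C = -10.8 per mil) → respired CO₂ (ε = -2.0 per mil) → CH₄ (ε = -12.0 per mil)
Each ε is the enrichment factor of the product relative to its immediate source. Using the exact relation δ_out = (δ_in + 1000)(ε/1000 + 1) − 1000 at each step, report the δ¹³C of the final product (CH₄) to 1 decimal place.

step 1: δ = (-10.80 + 1000)·(-2.0/1000 + 1) − 1000 = -12.78 per mil
step 2: δ = (-12.78 + 1000)·(-12.0/1000 + 1) − 1000 = -24.63 per mil

-24.6 per mil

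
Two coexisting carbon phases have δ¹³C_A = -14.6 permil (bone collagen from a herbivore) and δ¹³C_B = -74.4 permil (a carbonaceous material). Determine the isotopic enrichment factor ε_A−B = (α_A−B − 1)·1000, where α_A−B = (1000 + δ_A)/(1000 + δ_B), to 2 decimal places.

α_A−B = (1000 + -14.6) / (1000 + -74.4) = 985.4 / 925.6 = 1.064607
ε_A−B = (1.064607 − 1) × 1000 = 64.607 permil
(The approximation ε ≈ δ_A − δ_B would give 59.8 permil.)

64.61 permil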